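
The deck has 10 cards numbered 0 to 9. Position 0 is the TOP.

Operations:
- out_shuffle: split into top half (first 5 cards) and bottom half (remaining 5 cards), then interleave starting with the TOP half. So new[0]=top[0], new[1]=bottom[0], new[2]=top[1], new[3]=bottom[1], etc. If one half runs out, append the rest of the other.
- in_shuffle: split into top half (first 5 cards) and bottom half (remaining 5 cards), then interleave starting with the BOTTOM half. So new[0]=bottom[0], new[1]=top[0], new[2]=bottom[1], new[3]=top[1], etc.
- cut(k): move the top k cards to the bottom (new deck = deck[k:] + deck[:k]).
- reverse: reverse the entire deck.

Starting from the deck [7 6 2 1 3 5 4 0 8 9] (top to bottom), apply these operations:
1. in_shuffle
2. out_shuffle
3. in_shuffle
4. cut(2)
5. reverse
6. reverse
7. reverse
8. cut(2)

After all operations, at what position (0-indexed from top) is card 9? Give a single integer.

Answer: 5

Derivation:
After op 1 (in_shuffle): [5 7 4 6 0 2 8 1 9 3]
After op 2 (out_shuffle): [5 2 7 8 4 1 6 9 0 3]
After op 3 (in_shuffle): [1 5 6 2 9 7 0 8 3 4]
After op 4 (cut(2)): [6 2 9 7 0 8 3 4 1 5]
After op 5 (reverse): [5 1 4 3 8 0 7 9 2 6]
After op 6 (reverse): [6 2 9 7 0 8 3 4 1 5]
After op 7 (reverse): [5 1 4 3 8 0 7 9 2 6]
After op 8 (cut(2)): [4 3 8 0 7 9 2 6 5 1]
Card 9 is at position 5.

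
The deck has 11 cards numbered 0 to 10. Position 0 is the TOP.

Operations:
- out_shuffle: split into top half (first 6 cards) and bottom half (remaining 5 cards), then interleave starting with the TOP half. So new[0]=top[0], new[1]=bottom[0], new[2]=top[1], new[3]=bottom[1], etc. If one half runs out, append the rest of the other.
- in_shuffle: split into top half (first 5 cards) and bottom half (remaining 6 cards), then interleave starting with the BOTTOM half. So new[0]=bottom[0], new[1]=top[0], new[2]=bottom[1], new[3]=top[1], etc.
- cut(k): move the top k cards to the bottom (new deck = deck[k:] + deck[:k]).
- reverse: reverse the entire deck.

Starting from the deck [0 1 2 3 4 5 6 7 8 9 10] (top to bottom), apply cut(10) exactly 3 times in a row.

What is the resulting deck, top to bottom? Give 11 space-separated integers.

Answer: 8 9 10 0 1 2 3 4 5 6 7

Derivation:
After op 1 (cut(10)): [10 0 1 2 3 4 5 6 7 8 9]
After op 2 (cut(10)): [9 10 0 1 2 3 4 5 6 7 8]
After op 3 (cut(10)): [8 9 10 0 1 2 3 4 5 6 7]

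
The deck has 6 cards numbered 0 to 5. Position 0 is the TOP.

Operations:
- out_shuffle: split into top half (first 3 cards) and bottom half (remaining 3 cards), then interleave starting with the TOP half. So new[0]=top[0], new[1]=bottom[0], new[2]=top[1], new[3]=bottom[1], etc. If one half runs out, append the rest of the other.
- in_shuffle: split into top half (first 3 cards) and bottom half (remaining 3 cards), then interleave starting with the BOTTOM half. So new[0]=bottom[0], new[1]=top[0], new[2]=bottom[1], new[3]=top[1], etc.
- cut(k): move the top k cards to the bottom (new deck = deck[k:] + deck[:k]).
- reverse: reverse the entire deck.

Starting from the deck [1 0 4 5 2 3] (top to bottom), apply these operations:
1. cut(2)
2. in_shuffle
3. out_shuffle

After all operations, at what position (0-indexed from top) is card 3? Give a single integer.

Answer: 0

Derivation:
After op 1 (cut(2)): [4 5 2 3 1 0]
After op 2 (in_shuffle): [3 4 1 5 0 2]
After op 3 (out_shuffle): [3 5 4 0 1 2]
Card 3 is at position 0.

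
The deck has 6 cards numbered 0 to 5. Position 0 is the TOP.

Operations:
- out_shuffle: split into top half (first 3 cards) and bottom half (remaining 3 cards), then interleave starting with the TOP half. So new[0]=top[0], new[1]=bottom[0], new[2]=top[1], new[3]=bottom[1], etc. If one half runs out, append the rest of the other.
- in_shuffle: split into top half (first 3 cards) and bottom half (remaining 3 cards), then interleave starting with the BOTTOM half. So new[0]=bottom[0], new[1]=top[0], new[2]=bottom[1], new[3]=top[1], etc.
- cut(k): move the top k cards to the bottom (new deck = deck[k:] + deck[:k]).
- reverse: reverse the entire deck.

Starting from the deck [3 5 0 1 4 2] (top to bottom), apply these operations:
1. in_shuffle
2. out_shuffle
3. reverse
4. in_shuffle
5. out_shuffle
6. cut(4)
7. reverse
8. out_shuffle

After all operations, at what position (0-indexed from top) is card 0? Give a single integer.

After op 1 (in_shuffle): [1 3 4 5 2 0]
After op 2 (out_shuffle): [1 5 3 2 4 0]
After op 3 (reverse): [0 4 2 3 5 1]
After op 4 (in_shuffle): [3 0 5 4 1 2]
After op 5 (out_shuffle): [3 4 0 1 5 2]
After op 6 (cut(4)): [5 2 3 4 0 1]
After op 7 (reverse): [1 0 4 3 2 5]
After op 8 (out_shuffle): [1 3 0 2 4 5]
Card 0 is at position 2.

Answer: 2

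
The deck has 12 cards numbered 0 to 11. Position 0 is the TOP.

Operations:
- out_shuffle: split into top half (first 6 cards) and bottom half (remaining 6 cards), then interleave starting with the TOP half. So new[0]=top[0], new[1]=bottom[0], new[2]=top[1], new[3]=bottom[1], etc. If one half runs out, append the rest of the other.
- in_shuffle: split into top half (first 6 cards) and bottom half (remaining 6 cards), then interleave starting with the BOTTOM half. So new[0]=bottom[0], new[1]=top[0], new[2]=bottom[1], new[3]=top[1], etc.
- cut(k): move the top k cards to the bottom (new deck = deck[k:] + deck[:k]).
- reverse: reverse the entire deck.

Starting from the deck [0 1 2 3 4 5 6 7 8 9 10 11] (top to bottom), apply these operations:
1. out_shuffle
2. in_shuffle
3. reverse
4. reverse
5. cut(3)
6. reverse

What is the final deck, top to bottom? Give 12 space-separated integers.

Answer: 9 0 3 8 11 2 5 7 10 1 4 6

Derivation:
After op 1 (out_shuffle): [0 6 1 7 2 8 3 9 4 10 5 11]
After op 2 (in_shuffle): [3 0 9 6 4 1 10 7 5 2 11 8]
After op 3 (reverse): [8 11 2 5 7 10 1 4 6 9 0 3]
After op 4 (reverse): [3 0 9 6 4 1 10 7 5 2 11 8]
After op 5 (cut(3)): [6 4 1 10 7 5 2 11 8 3 0 9]
After op 6 (reverse): [9 0 3 8 11 2 5 7 10 1 4 6]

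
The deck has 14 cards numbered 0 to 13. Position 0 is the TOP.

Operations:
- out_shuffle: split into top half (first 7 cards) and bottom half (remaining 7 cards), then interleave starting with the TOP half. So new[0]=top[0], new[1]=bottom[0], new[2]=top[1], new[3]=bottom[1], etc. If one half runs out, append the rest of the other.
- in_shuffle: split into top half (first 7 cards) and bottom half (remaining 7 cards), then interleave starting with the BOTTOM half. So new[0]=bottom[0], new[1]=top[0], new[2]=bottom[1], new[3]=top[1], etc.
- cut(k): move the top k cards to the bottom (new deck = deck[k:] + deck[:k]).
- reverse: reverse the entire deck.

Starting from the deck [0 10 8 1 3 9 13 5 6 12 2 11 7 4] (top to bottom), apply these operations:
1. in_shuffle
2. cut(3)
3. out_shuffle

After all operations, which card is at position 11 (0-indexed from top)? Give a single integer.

After op 1 (in_shuffle): [5 0 6 10 12 8 2 1 11 3 7 9 4 13]
After op 2 (cut(3)): [10 12 8 2 1 11 3 7 9 4 13 5 0 6]
After op 3 (out_shuffle): [10 7 12 9 8 4 2 13 1 5 11 0 3 6]
Position 11: card 0.

Answer: 0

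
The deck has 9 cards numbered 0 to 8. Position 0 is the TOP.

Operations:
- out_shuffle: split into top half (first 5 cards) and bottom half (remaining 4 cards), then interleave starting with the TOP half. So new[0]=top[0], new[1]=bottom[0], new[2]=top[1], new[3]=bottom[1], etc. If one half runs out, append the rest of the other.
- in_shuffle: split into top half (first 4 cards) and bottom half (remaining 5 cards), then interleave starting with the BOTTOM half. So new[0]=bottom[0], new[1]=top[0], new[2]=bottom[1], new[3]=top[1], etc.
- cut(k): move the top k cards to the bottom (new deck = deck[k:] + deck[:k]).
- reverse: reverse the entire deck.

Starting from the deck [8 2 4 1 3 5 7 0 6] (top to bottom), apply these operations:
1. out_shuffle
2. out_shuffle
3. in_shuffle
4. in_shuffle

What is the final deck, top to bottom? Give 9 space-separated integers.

After op 1 (out_shuffle): [8 5 2 7 4 0 1 6 3]
After op 2 (out_shuffle): [8 0 5 1 2 6 7 3 4]
After op 3 (in_shuffle): [2 8 6 0 7 5 3 1 4]
After op 4 (in_shuffle): [7 2 5 8 3 6 1 0 4]

Answer: 7 2 5 8 3 6 1 0 4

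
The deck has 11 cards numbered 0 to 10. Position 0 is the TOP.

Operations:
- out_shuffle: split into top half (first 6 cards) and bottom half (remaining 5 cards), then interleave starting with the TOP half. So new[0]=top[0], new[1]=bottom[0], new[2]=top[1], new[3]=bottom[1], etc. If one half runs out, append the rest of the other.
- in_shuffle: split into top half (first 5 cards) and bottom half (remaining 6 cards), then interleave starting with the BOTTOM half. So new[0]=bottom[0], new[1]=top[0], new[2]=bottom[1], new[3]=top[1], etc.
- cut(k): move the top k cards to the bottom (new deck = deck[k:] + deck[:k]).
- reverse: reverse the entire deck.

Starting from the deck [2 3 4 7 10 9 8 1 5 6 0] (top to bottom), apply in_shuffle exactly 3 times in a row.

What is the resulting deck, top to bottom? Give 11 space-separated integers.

Answer: 8 4 6 9 3 5 10 2 1 7 0

Derivation:
After op 1 (in_shuffle): [9 2 8 3 1 4 5 7 6 10 0]
After op 2 (in_shuffle): [4 9 5 2 7 8 6 3 10 1 0]
After op 3 (in_shuffle): [8 4 6 9 3 5 10 2 1 7 0]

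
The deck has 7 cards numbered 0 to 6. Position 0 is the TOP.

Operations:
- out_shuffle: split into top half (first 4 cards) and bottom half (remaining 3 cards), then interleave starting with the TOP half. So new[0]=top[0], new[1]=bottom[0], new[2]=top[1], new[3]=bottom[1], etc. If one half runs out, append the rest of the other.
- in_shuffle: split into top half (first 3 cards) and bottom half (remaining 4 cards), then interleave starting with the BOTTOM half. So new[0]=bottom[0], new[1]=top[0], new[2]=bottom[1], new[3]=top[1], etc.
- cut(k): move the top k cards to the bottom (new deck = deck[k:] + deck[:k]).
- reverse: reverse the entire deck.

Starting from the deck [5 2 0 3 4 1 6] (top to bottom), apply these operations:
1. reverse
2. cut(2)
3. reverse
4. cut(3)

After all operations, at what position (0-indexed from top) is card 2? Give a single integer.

Answer: 0

Derivation:
After op 1 (reverse): [6 1 4 3 0 2 5]
After op 2 (cut(2)): [4 3 0 2 5 6 1]
After op 3 (reverse): [1 6 5 2 0 3 4]
After op 4 (cut(3)): [2 0 3 4 1 6 5]
Card 2 is at position 0.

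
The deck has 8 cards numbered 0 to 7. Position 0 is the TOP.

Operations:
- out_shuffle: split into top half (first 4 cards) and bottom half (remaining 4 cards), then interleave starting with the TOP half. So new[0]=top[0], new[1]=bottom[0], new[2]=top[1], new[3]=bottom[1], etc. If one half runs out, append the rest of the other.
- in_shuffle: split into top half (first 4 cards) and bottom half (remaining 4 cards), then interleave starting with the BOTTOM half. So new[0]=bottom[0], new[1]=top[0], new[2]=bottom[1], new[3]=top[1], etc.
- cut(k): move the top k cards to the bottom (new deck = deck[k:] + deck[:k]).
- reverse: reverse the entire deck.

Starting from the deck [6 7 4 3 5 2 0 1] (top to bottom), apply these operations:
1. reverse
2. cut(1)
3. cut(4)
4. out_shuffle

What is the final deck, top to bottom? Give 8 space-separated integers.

After op 1 (reverse): [1 0 2 5 3 4 7 6]
After op 2 (cut(1)): [0 2 5 3 4 7 6 1]
After op 3 (cut(4)): [4 7 6 1 0 2 5 3]
After op 4 (out_shuffle): [4 0 7 2 6 5 1 3]

Answer: 4 0 7 2 6 5 1 3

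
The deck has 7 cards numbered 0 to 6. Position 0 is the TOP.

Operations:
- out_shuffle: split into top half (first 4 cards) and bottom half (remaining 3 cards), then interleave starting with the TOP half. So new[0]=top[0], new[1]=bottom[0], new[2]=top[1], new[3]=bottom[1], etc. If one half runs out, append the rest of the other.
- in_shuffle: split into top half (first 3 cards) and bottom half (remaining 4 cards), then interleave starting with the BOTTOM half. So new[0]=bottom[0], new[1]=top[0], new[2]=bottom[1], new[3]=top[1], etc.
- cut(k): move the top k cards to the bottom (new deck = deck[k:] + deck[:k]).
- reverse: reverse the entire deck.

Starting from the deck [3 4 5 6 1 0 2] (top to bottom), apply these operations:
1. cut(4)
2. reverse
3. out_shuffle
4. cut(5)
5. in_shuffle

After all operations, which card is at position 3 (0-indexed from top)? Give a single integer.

After op 1 (cut(4)): [1 0 2 3 4 5 6]
After op 2 (reverse): [6 5 4 3 2 0 1]
After op 3 (out_shuffle): [6 2 5 0 4 1 3]
After op 4 (cut(5)): [1 3 6 2 5 0 4]
After op 5 (in_shuffle): [2 1 5 3 0 6 4]
Position 3: card 3.

Answer: 3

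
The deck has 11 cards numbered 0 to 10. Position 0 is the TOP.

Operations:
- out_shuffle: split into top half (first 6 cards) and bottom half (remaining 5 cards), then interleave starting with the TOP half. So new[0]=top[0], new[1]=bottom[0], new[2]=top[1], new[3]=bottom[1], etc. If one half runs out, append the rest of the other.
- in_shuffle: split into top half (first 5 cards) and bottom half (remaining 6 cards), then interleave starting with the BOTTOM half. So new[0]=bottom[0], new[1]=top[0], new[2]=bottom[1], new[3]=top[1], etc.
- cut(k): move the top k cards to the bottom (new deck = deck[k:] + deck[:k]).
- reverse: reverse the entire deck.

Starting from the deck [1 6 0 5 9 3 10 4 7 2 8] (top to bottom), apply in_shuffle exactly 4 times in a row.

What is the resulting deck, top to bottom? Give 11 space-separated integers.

After op 1 (in_shuffle): [3 1 10 6 4 0 7 5 2 9 8]
After op 2 (in_shuffle): [0 3 7 1 5 10 2 6 9 4 8]
After op 3 (in_shuffle): [10 0 2 3 6 7 9 1 4 5 8]
After op 4 (in_shuffle): [7 10 9 0 1 2 4 3 5 6 8]

Answer: 7 10 9 0 1 2 4 3 5 6 8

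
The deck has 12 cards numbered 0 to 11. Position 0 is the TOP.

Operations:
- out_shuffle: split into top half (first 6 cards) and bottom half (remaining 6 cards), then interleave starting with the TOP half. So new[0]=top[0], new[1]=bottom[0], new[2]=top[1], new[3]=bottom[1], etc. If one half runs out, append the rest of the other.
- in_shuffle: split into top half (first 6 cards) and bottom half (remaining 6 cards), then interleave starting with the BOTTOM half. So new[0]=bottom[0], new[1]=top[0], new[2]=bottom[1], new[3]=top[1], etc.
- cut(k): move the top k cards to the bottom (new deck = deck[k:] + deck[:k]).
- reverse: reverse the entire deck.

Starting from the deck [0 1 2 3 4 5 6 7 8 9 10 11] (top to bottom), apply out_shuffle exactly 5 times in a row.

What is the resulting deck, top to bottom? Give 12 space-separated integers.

After op 1 (out_shuffle): [0 6 1 7 2 8 3 9 4 10 5 11]
After op 2 (out_shuffle): [0 3 6 9 1 4 7 10 2 5 8 11]
After op 3 (out_shuffle): [0 7 3 10 6 2 9 5 1 8 4 11]
After op 4 (out_shuffle): [0 9 7 5 3 1 10 8 6 4 2 11]
After op 5 (out_shuffle): [0 10 9 8 7 6 5 4 3 2 1 11]

Answer: 0 10 9 8 7 6 5 4 3 2 1 11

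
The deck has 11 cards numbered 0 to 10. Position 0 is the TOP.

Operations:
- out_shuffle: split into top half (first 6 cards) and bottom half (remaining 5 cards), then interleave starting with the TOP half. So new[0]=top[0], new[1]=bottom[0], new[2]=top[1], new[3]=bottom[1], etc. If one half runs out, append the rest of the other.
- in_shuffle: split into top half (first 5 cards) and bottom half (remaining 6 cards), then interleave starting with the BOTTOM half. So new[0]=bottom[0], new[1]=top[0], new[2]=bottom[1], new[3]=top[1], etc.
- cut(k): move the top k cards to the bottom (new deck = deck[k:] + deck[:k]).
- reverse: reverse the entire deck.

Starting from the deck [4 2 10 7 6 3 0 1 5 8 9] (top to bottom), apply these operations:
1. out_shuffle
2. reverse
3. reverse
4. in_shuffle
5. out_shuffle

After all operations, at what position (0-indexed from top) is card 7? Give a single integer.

After op 1 (out_shuffle): [4 0 2 1 10 5 7 8 6 9 3]
After op 2 (reverse): [3 9 6 8 7 5 10 1 2 0 4]
After op 3 (reverse): [4 0 2 1 10 5 7 8 6 9 3]
After op 4 (in_shuffle): [5 4 7 0 8 2 6 1 9 10 3]
After op 5 (out_shuffle): [5 6 4 1 7 9 0 10 8 3 2]
Card 7 is at position 4.

Answer: 4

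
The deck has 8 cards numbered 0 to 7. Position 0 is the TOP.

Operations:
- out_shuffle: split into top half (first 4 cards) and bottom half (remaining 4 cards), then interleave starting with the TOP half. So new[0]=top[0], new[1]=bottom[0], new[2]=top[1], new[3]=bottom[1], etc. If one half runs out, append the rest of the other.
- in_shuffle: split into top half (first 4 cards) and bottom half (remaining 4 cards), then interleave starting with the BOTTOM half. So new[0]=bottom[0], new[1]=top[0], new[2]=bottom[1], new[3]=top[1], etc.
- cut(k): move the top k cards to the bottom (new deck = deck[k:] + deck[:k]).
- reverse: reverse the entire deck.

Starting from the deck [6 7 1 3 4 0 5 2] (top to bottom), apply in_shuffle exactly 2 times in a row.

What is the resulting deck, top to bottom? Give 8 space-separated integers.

Answer: 5 4 1 6 2 0 3 7

Derivation:
After op 1 (in_shuffle): [4 6 0 7 5 1 2 3]
After op 2 (in_shuffle): [5 4 1 6 2 0 3 7]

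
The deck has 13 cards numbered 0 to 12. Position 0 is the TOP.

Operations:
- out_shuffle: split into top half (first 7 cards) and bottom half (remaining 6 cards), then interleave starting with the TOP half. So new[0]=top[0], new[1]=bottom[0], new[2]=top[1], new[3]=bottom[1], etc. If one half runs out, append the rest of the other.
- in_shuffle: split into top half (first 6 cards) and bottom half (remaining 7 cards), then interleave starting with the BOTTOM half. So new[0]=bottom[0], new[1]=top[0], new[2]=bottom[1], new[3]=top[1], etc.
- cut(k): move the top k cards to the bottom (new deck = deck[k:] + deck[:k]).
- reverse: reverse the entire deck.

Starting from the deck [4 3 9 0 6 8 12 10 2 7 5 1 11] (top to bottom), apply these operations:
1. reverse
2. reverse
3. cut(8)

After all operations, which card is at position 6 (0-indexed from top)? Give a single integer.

Answer: 3

Derivation:
After op 1 (reverse): [11 1 5 7 2 10 12 8 6 0 9 3 4]
After op 2 (reverse): [4 3 9 0 6 8 12 10 2 7 5 1 11]
After op 3 (cut(8)): [2 7 5 1 11 4 3 9 0 6 8 12 10]
Position 6: card 3.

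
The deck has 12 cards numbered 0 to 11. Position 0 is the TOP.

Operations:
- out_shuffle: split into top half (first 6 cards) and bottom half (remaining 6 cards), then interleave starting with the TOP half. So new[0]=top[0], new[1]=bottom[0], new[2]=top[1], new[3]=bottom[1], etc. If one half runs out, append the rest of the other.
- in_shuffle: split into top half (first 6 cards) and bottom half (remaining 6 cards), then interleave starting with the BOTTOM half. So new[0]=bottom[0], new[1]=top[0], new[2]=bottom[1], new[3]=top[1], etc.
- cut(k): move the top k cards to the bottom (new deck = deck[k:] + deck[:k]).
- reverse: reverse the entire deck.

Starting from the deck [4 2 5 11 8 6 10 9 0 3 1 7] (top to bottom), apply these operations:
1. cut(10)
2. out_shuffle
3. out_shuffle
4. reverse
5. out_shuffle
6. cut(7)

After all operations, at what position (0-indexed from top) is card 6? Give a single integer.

After op 1 (cut(10)): [1 7 4 2 5 11 8 6 10 9 0 3]
After op 2 (out_shuffle): [1 8 7 6 4 10 2 9 5 0 11 3]
After op 3 (out_shuffle): [1 2 8 9 7 5 6 0 4 11 10 3]
After op 4 (reverse): [3 10 11 4 0 6 5 7 9 8 2 1]
After op 5 (out_shuffle): [3 5 10 7 11 9 4 8 0 2 6 1]
After op 6 (cut(7)): [8 0 2 6 1 3 5 10 7 11 9 4]
Card 6 is at position 3.

Answer: 3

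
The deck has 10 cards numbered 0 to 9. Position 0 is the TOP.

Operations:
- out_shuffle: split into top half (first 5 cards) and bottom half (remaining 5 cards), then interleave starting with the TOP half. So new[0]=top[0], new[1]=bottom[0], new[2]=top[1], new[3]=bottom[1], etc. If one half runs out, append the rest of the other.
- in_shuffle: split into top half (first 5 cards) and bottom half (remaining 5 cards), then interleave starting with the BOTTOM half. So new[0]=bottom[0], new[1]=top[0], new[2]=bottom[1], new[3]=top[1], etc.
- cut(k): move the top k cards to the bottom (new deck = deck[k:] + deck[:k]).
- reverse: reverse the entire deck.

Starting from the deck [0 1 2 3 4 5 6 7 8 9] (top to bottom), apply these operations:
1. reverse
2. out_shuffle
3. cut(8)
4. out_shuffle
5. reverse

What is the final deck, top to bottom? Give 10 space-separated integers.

Answer: 1 8 6 4 2 9 7 0 3 5

Derivation:
After op 1 (reverse): [9 8 7 6 5 4 3 2 1 0]
After op 2 (out_shuffle): [9 4 8 3 7 2 6 1 5 0]
After op 3 (cut(8)): [5 0 9 4 8 3 7 2 6 1]
After op 4 (out_shuffle): [5 3 0 7 9 2 4 6 8 1]
After op 5 (reverse): [1 8 6 4 2 9 7 0 3 5]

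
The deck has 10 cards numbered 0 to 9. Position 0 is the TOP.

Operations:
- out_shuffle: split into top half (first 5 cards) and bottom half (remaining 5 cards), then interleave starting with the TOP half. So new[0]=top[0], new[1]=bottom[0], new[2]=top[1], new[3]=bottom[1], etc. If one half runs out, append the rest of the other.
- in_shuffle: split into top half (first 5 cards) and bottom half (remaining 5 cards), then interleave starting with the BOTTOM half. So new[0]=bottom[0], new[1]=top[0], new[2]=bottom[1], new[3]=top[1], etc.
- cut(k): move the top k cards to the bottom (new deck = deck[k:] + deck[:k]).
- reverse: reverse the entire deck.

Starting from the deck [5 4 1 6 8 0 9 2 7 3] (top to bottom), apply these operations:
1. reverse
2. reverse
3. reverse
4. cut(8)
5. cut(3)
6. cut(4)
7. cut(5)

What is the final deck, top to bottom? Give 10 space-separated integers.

After op 1 (reverse): [3 7 2 9 0 8 6 1 4 5]
After op 2 (reverse): [5 4 1 6 8 0 9 2 7 3]
After op 3 (reverse): [3 7 2 9 0 8 6 1 4 5]
After op 4 (cut(8)): [4 5 3 7 2 9 0 8 6 1]
After op 5 (cut(3)): [7 2 9 0 8 6 1 4 5 3]
After op 6 (cut(4)): [8 6 1 4 5 3 7 2 9 0]
After op 7 (cut(5)): [3 7 2 9 0 8 6 1 4 5]

Answer: 3 7 2 9 0 8 6 1 4 5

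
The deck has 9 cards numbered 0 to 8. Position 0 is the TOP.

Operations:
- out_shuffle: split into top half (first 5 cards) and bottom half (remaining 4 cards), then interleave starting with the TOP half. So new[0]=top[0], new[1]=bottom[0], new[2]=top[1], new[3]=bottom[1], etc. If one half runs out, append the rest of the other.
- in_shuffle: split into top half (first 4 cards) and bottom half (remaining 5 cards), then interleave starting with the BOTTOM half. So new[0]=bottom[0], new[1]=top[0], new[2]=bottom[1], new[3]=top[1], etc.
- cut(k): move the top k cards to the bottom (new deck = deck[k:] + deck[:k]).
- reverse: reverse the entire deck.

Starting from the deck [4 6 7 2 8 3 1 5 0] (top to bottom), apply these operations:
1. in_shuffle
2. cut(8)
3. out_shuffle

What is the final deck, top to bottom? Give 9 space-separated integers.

Answer: 0 1 8 7 4 5 3 2 6

Derivation:
After op 1 (in_shuffle): [8 4 3 6 1 7 5 2 0]
After op 2 (cut(8)): [0 8 4 3 6 1 7 5 2]
After op 3 (out_shuffle): [0 1 8 7 4 5 3 2 6]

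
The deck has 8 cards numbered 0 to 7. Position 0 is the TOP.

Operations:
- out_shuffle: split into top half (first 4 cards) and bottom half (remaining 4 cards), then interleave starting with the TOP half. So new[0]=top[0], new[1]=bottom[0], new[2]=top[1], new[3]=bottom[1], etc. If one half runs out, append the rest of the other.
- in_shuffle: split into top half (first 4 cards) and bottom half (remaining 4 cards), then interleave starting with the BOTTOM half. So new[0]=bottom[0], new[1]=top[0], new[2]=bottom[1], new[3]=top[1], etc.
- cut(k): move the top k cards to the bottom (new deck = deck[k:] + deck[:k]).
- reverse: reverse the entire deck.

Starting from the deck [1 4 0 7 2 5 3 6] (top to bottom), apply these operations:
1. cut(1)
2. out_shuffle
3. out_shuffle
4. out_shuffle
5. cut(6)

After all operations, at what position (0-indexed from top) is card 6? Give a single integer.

After op 1 (cut(1)): [4 0 7 2 5 3 6 1]
After op 2 (out_shuffle): [4 5 0 3 7 6 2 1]
After op 3 (out_shuffle): [4 7 5 6 0 2 3 1]
After op 4 (out_shuffle): [4 0 7 2 5 3 6 1]
After op 5 (cut(6)): [6 1 4 0 7 2 5 3]
Card 6 is at position 0.

Answer: 0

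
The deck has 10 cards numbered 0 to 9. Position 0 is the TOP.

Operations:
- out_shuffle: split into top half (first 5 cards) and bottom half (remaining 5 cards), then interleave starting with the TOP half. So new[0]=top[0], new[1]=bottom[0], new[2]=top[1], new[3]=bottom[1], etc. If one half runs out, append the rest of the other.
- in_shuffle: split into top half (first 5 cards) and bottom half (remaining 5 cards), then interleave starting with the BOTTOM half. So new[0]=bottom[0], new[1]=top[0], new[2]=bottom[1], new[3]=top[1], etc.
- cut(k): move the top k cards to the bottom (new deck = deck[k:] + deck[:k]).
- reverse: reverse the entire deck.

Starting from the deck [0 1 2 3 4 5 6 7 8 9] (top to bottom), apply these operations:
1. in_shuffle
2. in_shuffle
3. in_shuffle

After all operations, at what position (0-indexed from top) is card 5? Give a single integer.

Answer: 3

Derivation:
After op 1 (in_shuffle): [5 0 6 1 7 2 8 3 9 4]
After op 2 (in_shuffle): [2 5 8 0 3 6 9 1 4 7]
After op 3 (in_shuffle): [6 2 9 5 1 8 4 0 7 3]
Card 5 is at position 3.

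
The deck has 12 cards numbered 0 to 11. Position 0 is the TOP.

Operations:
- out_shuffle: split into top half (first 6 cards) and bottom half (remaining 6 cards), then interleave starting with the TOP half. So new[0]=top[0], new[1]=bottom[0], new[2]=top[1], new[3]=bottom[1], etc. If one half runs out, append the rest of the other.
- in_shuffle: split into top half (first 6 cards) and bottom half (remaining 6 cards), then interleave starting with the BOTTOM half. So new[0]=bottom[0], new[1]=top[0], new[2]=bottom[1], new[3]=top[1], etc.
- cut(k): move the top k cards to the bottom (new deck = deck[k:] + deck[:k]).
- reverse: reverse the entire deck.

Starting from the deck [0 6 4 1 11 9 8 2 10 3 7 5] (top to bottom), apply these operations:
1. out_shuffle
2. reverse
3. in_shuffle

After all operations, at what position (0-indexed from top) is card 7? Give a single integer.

After op 1 (out_shuffle): [0 8 6 2 4 10 1 3 11 7 9 5]
After op 2 (reverse): [5 9 7 11 3 1 10 4 2 6 8 0]
After op 3 (in_shuffle): [10 5 4 9 2 7 6 11 8 3 0 1]
Card 7 is at position 5.

Answer: 5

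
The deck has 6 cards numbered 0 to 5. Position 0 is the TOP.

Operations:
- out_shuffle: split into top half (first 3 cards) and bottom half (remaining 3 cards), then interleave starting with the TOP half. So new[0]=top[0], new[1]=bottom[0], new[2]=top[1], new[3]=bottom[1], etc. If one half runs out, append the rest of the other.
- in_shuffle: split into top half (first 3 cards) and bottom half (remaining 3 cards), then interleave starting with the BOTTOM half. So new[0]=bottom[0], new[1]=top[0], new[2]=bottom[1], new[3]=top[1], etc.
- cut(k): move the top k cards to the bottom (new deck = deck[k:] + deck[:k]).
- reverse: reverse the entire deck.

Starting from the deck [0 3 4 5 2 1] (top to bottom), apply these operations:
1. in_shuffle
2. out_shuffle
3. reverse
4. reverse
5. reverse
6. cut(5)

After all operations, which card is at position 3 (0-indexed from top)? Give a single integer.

After op 1 (in_shuffle): [5 0 2 3 1 4]
After op 2 (out_shuffle): [5 3 0 1 2 4]
After op 3 (reverse): [4 2 1 0 3 5]
After op 4 (reverse): [5 3 0 1 2 4]
After op 5 (reverse): [4 2 1 0 3 5]
After op 6 (cut(5)): [5 4 2 1 0 3]
Position 3: card 1.

Answer: 1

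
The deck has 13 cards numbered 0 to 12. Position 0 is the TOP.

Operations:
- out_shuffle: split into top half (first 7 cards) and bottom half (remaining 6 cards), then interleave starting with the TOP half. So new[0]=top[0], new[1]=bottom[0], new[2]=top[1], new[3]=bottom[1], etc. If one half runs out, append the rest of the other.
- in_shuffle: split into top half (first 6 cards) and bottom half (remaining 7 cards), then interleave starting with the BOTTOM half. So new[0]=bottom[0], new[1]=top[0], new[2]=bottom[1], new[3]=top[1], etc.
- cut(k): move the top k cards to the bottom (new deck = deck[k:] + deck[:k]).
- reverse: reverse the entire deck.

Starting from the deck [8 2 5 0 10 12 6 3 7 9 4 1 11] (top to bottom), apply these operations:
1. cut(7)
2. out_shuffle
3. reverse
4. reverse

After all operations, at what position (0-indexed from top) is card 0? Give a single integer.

Answer: 5

Derivation:
After op 1 (cut(7)): [3 7 9 4 1 11 8 2 5 0 10 12 6]
After op 2 (out_shuffle): [3 2 7 5 9 0 4 10 1 12 11 6 8]
After op 3 (reverse): [8 6 11 12 1 10 4 0 9 5 7 2 3]
After op 4 (reverse): [3 2 7 5 9 0 4 10 1 12 11 6 8]
Card 0 is at position 5.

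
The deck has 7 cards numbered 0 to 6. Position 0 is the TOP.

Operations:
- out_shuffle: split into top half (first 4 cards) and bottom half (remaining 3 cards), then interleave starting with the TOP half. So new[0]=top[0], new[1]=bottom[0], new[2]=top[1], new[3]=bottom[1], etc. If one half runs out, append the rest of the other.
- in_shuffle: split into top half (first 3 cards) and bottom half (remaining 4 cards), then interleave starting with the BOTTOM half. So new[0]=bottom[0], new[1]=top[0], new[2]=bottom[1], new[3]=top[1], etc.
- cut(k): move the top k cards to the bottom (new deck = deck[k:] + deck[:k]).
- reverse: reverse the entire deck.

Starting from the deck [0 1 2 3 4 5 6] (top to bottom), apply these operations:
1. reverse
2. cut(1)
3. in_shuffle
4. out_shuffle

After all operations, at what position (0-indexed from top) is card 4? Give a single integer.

After op 1 (reverse): [6 5 4 3 2 1 0]
After op 2 (cut(1)): [5 4 3 2 1 0 6]
After op 3 (in_shuffle): [2 5 1 4 0 3 6]
After op 4 (out_shuffle): [2 0 5 3 1 6 4]
Card 4 is at position 6.

Answer: 6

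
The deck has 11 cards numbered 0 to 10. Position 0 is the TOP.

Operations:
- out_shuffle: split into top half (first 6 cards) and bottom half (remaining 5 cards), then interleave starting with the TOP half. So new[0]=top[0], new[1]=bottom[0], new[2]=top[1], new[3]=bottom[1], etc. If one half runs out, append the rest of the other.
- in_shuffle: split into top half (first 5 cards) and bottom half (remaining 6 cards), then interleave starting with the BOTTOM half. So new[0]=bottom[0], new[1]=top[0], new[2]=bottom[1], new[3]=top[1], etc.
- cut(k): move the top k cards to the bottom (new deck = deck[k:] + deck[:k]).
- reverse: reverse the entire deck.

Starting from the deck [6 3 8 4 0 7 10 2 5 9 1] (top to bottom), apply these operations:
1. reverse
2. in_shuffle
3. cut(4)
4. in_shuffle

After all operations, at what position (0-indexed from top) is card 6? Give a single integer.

Answer: 2

Derivation:
After op 1 (reverse): [1 9 5 2 10 7 0 4 8 3 6]
After op 2 (in_shuffle): [7 1 0 9 4 5 8 2 3 10 6]
After op 3 (cut(4)): [4 5 8 2 3 10 6 7 1 0 9]
After op 4 (in_shuffle): [10 4 6 5 7 8 1 2 0 3 9]
Card 6 is at position 2.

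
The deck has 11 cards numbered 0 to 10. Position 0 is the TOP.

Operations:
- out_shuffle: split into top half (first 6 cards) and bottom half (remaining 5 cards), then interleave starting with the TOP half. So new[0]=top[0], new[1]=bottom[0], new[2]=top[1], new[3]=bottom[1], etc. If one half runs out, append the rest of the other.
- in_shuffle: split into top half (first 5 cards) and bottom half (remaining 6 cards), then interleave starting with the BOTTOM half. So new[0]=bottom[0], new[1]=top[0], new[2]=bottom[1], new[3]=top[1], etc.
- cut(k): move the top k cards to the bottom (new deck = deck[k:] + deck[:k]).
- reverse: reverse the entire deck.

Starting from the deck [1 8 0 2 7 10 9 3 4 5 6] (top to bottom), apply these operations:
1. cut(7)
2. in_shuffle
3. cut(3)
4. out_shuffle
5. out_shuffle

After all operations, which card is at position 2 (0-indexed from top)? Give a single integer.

After op 1 (cut(7)): [3 4 5 6 1 8 0 2 7 10 9]
After op 2 (in_shuffle): [8 3 0 4 2 5 7 6 10 1 9]
After op 3 (cut(3)): [4 2 5 7 6 10 1 9 8 3 0]
After op 4 (out_shuffle): [4 1 2 9 5 8 7 3 6 0 10]
After op 5 (out_shuffle): [4 7 1 3 2 6 9 0 5 10 8]
Position 2: card 1.

Answer: 1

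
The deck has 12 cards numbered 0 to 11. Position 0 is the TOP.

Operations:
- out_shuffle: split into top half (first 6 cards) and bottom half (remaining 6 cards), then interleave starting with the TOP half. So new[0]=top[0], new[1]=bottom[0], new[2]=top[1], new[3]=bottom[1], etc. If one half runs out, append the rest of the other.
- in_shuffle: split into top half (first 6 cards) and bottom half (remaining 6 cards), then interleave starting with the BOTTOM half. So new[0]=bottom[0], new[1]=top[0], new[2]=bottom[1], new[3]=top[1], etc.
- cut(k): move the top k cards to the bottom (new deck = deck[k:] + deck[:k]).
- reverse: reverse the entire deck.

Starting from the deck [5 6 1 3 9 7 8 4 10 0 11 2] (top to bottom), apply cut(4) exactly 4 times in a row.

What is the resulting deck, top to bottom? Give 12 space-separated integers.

After op 1 (cut(4)): [9 7 8 4 10 0 11 2 5 6 1 3]
After op 2 (cut(4)): [10 0 11 2 5 6 1 3 9 7 8 4]
After op 3 (cut(4)): [5 6 1 3 9 7 8 4 10 0 11 2]
After op 4 (cut(4)): [9 7 8 4 10 0 11 2 5 6 1 3]

Answer: 9 7 8 4 10 0 11 2 5 6 1 3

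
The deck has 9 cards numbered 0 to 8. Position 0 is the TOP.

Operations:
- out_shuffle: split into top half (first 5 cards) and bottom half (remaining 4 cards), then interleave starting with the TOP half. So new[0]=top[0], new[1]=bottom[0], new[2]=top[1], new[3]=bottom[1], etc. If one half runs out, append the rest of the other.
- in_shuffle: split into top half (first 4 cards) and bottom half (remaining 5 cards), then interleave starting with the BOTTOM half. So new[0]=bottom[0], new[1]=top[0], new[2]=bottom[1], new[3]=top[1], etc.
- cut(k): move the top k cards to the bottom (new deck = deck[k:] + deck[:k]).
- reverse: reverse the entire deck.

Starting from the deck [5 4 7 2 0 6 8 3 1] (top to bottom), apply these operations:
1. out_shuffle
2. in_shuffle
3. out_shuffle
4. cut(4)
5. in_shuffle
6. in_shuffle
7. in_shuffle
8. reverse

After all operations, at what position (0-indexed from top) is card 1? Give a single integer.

After op 1 (out_shuffle): [5 6 4 8 7 3 2 1 0]
After op 2 (in_shuffle): [7 5 3 6 2 4 1 8 0]
After op 3 (out_shuffle): [7 4 5 1 3 8 6 0 2]
After op 4 (cut(4)): [3 8 6 0 2 7 4 5 1]
After op 5 (in_shuffle): [2 3 7 8 4 6 5 0 1]
After op 6 (in_shuffle): [4 2 6 3 5 7 0 8 1]
After op 7 (in_shuffle): [5 4 7 2 0 6 8 3 1]
After op 8 (reverse): [1 3 8 6 0 2 7 4 5]
Card 1 is at position 0.

Answer: 0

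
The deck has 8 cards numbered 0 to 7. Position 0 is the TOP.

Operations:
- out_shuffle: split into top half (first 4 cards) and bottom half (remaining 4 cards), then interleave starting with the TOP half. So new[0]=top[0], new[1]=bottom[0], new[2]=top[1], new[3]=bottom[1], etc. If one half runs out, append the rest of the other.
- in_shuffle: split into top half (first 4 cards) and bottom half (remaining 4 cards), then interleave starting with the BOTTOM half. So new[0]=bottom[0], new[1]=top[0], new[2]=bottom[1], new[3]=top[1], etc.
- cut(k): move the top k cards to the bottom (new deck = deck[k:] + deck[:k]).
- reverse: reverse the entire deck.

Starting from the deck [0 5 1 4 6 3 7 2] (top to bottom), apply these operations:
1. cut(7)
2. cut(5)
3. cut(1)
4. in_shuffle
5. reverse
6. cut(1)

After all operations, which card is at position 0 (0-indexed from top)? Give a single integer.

Answer: 6

Derivation:
After op 1 (cut(7)): [2 0 5 1 4 6 3 7]
After op 2 (cut(5)): [6 3 7 2 0 5 1 4]
After op 3 (cut(1)): [3 7 2 0 5 1 4 6]
After op 4 (in_shuffle): [5 3 1 7 4 2 6 0]
After op 5 (reverse): [0 6 2 4 7 1 3 5]
After op 6 (cut(1)): [6 2 4 7 1 3 5 0]
Position 0: card 6.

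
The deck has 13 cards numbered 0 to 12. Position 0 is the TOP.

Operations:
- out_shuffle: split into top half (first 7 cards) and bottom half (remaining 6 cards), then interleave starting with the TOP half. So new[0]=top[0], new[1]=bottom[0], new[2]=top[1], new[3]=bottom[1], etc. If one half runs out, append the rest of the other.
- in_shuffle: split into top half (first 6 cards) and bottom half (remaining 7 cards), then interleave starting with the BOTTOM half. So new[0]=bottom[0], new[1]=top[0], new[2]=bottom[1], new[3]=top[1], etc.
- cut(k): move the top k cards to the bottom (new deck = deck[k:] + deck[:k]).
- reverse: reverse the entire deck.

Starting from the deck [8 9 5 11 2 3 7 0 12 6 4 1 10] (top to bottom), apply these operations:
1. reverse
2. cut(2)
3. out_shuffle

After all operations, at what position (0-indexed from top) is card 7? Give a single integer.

After op 1 (reverse): [10 1 4 6 12 0 7 3 2 11 5 9 8]
After op 2 (cut(2)): [4 6 12 0 7 3 2 11 5 9 8 10 1]
After op 3 (out_shuffle): [4 11 6 5 12 9 0 8 7 10 3 1 2]
Card 7 is at position 8.

Answer: 8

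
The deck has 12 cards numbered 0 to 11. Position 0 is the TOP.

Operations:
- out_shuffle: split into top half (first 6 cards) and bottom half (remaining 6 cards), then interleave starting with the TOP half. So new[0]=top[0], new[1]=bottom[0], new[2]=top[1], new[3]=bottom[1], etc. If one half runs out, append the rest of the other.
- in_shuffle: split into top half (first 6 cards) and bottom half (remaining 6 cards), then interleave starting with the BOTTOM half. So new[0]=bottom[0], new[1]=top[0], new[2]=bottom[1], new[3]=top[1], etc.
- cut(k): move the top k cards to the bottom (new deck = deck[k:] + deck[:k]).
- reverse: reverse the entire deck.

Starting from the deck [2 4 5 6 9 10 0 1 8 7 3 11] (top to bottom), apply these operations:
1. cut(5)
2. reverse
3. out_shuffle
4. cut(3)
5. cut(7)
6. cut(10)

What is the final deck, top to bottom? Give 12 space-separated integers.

After op 1 (cut(5)): [10 0 1 8 7 3 11 2 4 5 6 9]
After op 2 (reverse): [9 6 5 4 2 11 3 7 8 1 0 10]
After op 3 (out_shuffle): [9 3 6 7 5 8 4 1 2 0 11 10]
After op 4 (cut(3)): [7 5 8 4 1 2 0 11 10 9 3 6]
After op 5 (cut(7)): [11 10 9 3 6 7 5 8 4 1 2 0]
After op 6 (cut(10)): [2 0 11 10 9 3 6 7 5 8 4 1]

Answer: 2 0 11 10 9 3 6 7 5 8 4 1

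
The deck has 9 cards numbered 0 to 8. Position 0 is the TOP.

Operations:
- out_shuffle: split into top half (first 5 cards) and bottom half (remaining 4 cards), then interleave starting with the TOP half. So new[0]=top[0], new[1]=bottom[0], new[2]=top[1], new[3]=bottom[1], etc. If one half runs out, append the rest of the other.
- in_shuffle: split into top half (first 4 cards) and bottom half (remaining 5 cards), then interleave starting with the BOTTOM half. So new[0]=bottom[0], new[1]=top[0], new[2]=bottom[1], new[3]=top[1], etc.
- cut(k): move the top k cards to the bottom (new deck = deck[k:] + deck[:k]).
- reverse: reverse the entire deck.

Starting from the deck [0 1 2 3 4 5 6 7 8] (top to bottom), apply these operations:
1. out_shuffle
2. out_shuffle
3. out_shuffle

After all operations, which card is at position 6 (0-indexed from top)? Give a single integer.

After op 1 (out_shuffle): [0 5 1 6 2 7 3 8 4]
After op 2 (out_shuffle): [0 7 5 3 1 8 6 4 2]
After op 3 (out_shuffle): [0 8 7 6 5 4 3 2 1]
Position 6: card 3.

Answer: 3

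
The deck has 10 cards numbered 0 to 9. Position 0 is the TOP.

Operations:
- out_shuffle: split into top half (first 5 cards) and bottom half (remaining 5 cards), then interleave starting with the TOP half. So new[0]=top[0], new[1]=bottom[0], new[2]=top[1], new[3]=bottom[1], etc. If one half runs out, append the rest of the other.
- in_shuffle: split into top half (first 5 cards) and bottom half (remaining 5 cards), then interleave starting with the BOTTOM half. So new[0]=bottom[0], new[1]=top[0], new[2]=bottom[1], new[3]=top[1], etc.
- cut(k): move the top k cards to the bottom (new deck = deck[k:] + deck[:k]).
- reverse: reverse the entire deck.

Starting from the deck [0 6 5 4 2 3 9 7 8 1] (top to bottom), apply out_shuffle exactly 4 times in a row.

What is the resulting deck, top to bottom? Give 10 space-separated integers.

Answer: 0 2 8 4 7 5 9 6 3 1

Derivation:
After op 1 (out_shuffle): [0 3 6 9 5 7 4 8 2 1]
After op 2 (out_shuffle): [0 7 3 4 6 8 9 2 5 1]
After op 3 (out_shuffle): [0 8 7 9 3 2 4 5 6 1]
After op 4 (out_shuffle): [0 2 8 4 7 5 9 6 3 1]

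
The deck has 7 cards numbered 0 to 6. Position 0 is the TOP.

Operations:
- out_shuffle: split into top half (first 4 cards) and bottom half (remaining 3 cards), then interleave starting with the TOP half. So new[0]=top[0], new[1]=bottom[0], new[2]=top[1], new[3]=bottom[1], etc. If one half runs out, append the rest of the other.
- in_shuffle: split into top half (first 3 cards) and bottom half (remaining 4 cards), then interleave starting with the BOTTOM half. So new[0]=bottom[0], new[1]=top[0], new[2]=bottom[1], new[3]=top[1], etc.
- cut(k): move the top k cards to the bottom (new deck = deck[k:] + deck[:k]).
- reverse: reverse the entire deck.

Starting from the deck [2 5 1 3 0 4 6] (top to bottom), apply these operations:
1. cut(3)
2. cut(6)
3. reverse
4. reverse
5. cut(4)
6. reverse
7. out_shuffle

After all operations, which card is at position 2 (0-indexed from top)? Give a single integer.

After op 1 (cut(3)): [3 0 4 6 2 5 1]
After op 2 (cut(6)): [1 3 0 4 6 2 5]
After op 3 (reverse): [5 2 6 4 0 3 1]
After op 4 (reverse): [1 3 0 4 6 2 5]
After op 5 (cut(4)): [6 2 5 1 3 0 4]
After op 6 (reverse): [4 0 3 1 5 2 6]
After op 7 (out_shuffle): [4 5 0 2 3 6 1]
Position 2: card 0.

Answer: 0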